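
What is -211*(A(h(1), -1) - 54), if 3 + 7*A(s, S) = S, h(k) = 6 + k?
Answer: 80602/7 ≈ 11515.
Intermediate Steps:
A(s, S) = -3/7 + S/7
-211*(A(h(1), -1) - 54) = -211*((-3/7 + (1/7)*(-1)) - 54) = -211*((-3/7 - 1/7) - 54) = -211*(-4/7 - 54) = -211*(-382/7) = 80602/7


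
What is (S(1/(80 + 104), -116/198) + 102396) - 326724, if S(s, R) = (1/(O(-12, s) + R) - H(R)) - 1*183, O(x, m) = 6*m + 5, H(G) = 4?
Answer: -9093072907/40501 ≈ -2.2451e+5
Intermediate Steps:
O(x, m) = 5 + 6*m
S(s, R) = -187 + 1/(5 + R + 6*s) (S(s, R) = (1/((5 + 6*s) + R) - 1*4) - 1*183 = (1/(5 + R + 6*s) - 4) - 183 = (-4 + 1/(5 + R + 6*s)) - 183 = -187 + 1/(5 + R + 6*s))
(S(1/(80 + 104), -116/198) + 102396) - 326724 = ((-934 - 1122/(80 + 104) - (-21692)/198)/(5 - 116/198 + 6/(80 + 104)) + 102396) - 326724 = ((-934 - 1122/184 - (-21692)/198)/(5 - 116*1/198 + 6/184) + 102396) - 326724 = ((-934 - 1122*1/184 - 187*(-58/99))/(5 - 58/99 + 6*(1/184)) + 102396) - 326724 = ((-934 - 561/92 + 986/9)/(5 - 58/99 + 3/92) + 102396) - 326724 = (-687689/828/(40501/9108) + 102396) - 326724 = ((9108/40501)*(-687689/828) + 102396) - 326724 = (-7564579/40501 + 102396) - 326724 = 4139575817/40501 - 326724 = -9093072907/40501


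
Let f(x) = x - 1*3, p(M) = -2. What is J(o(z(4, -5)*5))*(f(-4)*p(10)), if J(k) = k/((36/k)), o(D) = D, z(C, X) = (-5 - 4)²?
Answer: 127575/2 ≈ 63788.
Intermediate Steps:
z(C, X) = 81 (z(C, X) = (-9)² = 81)
f(x) = -3 + x (f(x) = x - 3 = -3 + x)
J(k) = k²/36 (J(k) = k*(k/36) = k²/36)
J(o(z(4, -5)*5))*(f(-4)*p(10)) = ((81*5)²/36)*((-3 - 4)*(-2)) = ((1/36)*405²)*(-7*(-2)) = ((1/36)*164025)*14 = (18225/4)*14 = 127575/2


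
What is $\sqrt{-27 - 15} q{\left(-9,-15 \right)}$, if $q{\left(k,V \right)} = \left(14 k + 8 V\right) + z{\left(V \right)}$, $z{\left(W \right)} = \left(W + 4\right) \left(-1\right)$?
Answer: $- 235 i \sqrt{42} \approx - 1523.0 i$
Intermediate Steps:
$z{\left(W \right)} = -4 - W$ ($z{\left(W \right)} = \left(4 + W\right) \left(-1\right) = -4 - W$)
$q{\left(k,V \right)} = -4 + 7 V + 14 k$ ($q{\left(k,V \right)} = \left(14 k + 8 V\right) - \left(4 + V\right) = \left(8 V + 14 k\right) - \left(4 + V\right) = -4 + 7 V + 14 k$)
$\sqrt{-27 - 15} q{\left(-9,-15 \right)} = \sqrt{-27 - 15} \left(-4 + 7 \left(-15\right) + 14 \left(-9\right)\right) = \sqrt{-42} \left(-4 - 105 - 126\right) = i \sqrt{42} \left(-235\right) = - 235 i \sqrt{42}$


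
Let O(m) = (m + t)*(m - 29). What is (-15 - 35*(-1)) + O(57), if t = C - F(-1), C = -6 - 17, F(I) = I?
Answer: 1000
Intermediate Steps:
C = -23
t = -22 (t = -23 - 1*(-1) = -23 + 1 = -22)
O(m) = (-29 + m)*(-22 + m) (O(m) = (m - 22)*(m - 29) = (-22 + m)*(-29 + m) = (-29 + m)*(-22 + m))
(-15 - 35*(-1)) + O(57) = (-15 - 35*(-1)) + (638 + 57² - 51*57) = (-15 + 35) + (638 + 3249 - 2907) = 20 + 980 = 1000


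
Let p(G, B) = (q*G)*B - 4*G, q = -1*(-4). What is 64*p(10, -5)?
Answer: -15360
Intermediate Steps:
q = 4
p(G, B) = -4*G + 4*B*G (p(G, B) = (4*G)*B - 4*G = 4*B*G - 4*G = -4*G + 4*B*G)
64*p(10, -5) = 64*(4*10*(-1 - 5)) = 64*(4*10*(-6)) = 64*(-240) = -15360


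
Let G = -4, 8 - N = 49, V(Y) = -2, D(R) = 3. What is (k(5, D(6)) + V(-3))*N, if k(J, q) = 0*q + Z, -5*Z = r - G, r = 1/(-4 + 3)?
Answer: 533/5 ≈ 106.60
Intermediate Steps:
N = -41 (N = 8 - 1*49 = 8 - 49 = -41)
r = -1 (r = 1/(-1) = -1)
Z = -3/5 (Z = -(-1 - 1*(-4))/5 = -(-1 + 4)/5 = -1/5*3 = -3/5 ≈ -0.60000)
k(J, q) = -3/5 (k(J, q) = 0*q - 3/5 = 0 - 3/5 = -3/5)
(k(5, D(6)) + V(-3))*N = (-3/5 - 2)*(-41) = -13/5*(-41) = 533/5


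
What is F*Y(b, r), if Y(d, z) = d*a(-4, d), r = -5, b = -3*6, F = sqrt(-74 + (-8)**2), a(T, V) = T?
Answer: 72*I*sqrt(10) ≈ 227.68*I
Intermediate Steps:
F = I*sqrt(10) (F = sqrt(-74 + 64) = sqrt(-10) = I*sqrt(10) ≈ 3.1623*I)
b = -18
Y(d, z) = -4*d (Y(d, z) = d*(-4) = -4*d)
F*Y(b, r) = (I*sqrt(10))*(-4*(-18)) = (I*sqrt(10))*72 = 72*I*sqrt(10)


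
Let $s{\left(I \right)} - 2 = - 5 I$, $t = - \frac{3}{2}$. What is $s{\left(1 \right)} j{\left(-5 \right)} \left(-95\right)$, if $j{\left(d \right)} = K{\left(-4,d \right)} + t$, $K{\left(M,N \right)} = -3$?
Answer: $- \frac{2565}{2} \approx -1282.5$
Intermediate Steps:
$t = - \frac{3}{2}$ ($t = \left(-3\right) \frac{1}{2} = - \frac{3}{2} \approx -1.5$)
$s{\left(I \right)} = 2 - 5 I$
$j{\left(d \right)} = - \frac{9}{2}$ ($j{\left(d \right)} = -3 - \frac{3}{2} = - \frac{9}{2}$)
$s{\left(1 \right)} j{\left(-5 \right)} \left(-95\right) = \left(2 - 5\right) \left(- \frac{9}{2}\right) \left(-95\right) = \left(-3\right) \left(- \frac{9}{2}\right) \left(-95\right) = \frac{27}{2} \left(-95\right) = - \frac{2565}{2}$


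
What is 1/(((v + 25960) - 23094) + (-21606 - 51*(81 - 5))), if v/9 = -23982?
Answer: -1/238454 ≈ -4.1937e-6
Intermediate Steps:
v = -215838 (v = 9*(-23982) = -215838)
1/(((v + 25960) - 23094) + (-21606 - 51*(81 - 5))) = 1/(((-215838 + 25960) - 23094) + (-21606 - 51*(81 - 5))) = 1/((-189878 - 23094) + (-21606 - 51*76)) = 1/(-212972 + (-21606 - 1*3876)) = 1/(-212972 + (-21606 - 3876)) = 1/(-212972 - 25482) = 1/(-238454) = -1/238454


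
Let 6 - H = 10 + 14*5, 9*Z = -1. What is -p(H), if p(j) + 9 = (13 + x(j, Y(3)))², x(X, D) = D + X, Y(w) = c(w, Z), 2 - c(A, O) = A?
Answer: -3835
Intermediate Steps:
Z = -⅑ (Z = (⅑)*(-1) = -⅑ ≈ -0.11111)
c(A, O) = 2 - A
Y(w) = 2 - w
H = -74 (H = 6 - (10 + 14*5) = 6 - (10 + 70) = 6 - 1*80 = 6 - 80 = -74)
p(j) = -9 + (12 + j)² (p(j) = -9 + (13 + ((2 - 1*3) + j))² = -9 + (13 + ((2 - 3) + j))² = -9 + (13 + (-1 + j))² = -9 + (12 + j)²)
-p(H) = -(-9 + (12 - 74)²) = -(-9 + (-62)²) = -(-9 + 3844) = -1*3835 = -3835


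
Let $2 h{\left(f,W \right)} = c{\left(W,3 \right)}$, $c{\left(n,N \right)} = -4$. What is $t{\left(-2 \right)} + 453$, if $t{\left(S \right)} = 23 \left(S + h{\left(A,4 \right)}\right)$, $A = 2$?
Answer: $361$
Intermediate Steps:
$h{\left(f,W \right)} = -2$ ($h{\left(f,W \right)} = \frac{1}{2} \left(-4\right) = -2$)
$t{\left(S \right)} = -46 + 23 S$ ($t{\left(S \right)} = 23 \left(S - 2\right) = 23 \left(-2 + S\right) = -46 + 23 S$)
$t{\left(-2 \right)} + 453 = \left(-46 + 23 \left(-2\right)\right) + 453 = \left(-46 - 46\right) + 453 = -92 + 453 = 361$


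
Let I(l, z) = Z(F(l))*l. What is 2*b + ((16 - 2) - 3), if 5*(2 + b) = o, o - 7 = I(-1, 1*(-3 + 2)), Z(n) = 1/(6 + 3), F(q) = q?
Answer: 439/45 ≈ 9.7556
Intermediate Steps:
Z(n) = ⅑ (Z(n) = 1/9 = ⅑)
I(l, z) = l/9
o = 62/9 (o = 7 + (⅑)*(-1) = 7 - ⅑ = 62/9 ≈ 6.8889)
b = -28/45 (b = -2 + (⅕)*(62/9) = -2 + 62/45 = -28/45 ≈ -0.62222)
2*b + ((16 - 2) - 3) = 2*(-28/45) + ((16 - 2) - 3) = -56/45 + (14 - 3) = -56/45 + 11 = 439/45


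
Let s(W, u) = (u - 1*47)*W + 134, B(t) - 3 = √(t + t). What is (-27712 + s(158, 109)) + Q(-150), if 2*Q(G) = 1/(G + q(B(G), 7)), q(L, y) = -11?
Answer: -5725805/322 ≈ -17782.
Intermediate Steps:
B(t) = 3 + √2*√t (B(t) = 3 + √(t + t) = 3 + √(2*t) = 3 + √2*√t)
s(W, u) = 134 + W*(-47 + u) (s(W, u) = (u - 47)*W + 134 = (-47 + u)*W + 134 = W*(-47 + u) + 134 = 134 + W*(-47 + u))
Q(G) = 1/(2*(-11 + G)) (Q(G) = 1/(2*(G - 11)) = 1/(2*(-11 + G)))
(-27712 + s(158, 109)) + Q(-150) = (-27712 + (134 - 47*158 + 158*109)) + 1/(2*(-11 - 150)) = (-27712 + (134 - 7426 + 17222)) + (½)/(-161) = (-27712 + 9930) + (½)*(-1/161) = -17782 - 1/322 = -5725805/322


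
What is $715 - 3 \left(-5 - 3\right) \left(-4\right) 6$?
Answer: $-411840$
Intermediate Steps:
$715 - 3 \left(-5 - 3\right) \left(-4\right) 6 = 715 - 3 \left(\left(-8\right) \left(-4\right)\right) 6 = 715 \left(-3\right) 32 \cdot 6 = 715 \left(\left(-96\right) 6\right) = 715 \left(-576\right) = -411840$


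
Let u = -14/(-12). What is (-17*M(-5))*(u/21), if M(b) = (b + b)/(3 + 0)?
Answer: 85/27 ≈ 3.1481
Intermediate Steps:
u = 7/6 (u = -14*(-1/12) = 7/6 ≈ 1.1667)
M(b) = 2*b/3 (M(b) = (2*b)/3 = (2*b)*(1/3) = 2*b/3)
(-17*M(-5))*(u/21) = (-34*(-5)/3)*((7/6)/21) = (-17*(-10/3))*((7/6)*(1/21)) = (170/3)*(1/18) = 85/27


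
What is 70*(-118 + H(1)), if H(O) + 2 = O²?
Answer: -8330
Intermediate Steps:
H(O) = -2 + O²
70*(-118 + H(1)) = 70*(-118 + (-2 + 1²)) = 70*(-118 + (-2 + 1)) = 70*(-118 - 1) = 70*(-119) = -8330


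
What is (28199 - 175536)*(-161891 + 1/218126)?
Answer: 5202857889376305/218126 ≈ 2.3853e+10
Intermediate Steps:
(28199 - 175536)*(-161891 + 1/218126) = -147337*(-161891 + 1/218126) = -147337*(-35312636265/218126) = 5202857889376305/218126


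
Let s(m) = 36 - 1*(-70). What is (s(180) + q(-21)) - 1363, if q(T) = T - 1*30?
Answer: -1308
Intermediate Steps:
q(T) = -30 + T (q(T) = T - 30 = -30 + T)
s(m) = 106 (s(m) = 36 + 70 = 106)
(s(180) + q(-21)) - 1363 = (106 + (-30 - 21)) - 1363 = (106 - 51) - 1363 = 55 - 1363 = -1308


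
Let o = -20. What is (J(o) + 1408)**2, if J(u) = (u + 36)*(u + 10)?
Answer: 1557504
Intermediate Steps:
J(u) = (10 + u)*(36 + u) (J(u) = (36 + u)*(10 + u) = (10 + u)*(36 + u))
(J(o) + 1408)**2 = ((360 + (-20)**2 + 46*(-20)) + 1408)**2 = ((360 + 400 - 920) + 1408)**2 = (-160 + 1408)**2 = 1248**2 = 1557504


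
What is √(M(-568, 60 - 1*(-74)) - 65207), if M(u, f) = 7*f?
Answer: 3*I*√7141 ≈ 253.51*I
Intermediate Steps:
√(M(-568, 60 - 1*(-74)) - 65207) = √(7*(60 - 1*(-74)) - 65207) = √(7*(60 + 74) - 65207) = √(7*134 - 65207) = √(938 - 65207) = √(-64269) = 3*I*√7141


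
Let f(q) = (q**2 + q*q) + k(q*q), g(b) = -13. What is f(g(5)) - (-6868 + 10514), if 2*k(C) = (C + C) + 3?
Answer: -6275/2 ≈ -3137.5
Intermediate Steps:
k(C) = 3/2 + C (k(C) = ((C + C) + 3)/2 = (2*C + 3)/2 = (3 + 2*C)/2 = 3/2 + C)
f(q) = 3/2 + 3*q**2 (f(q) = (q**2 + q*q) + (3/2 + q*q) = (q**2 + q**2) + (3/2 + q**2) = 2*q**2 + (3/2 + q**2) = 3/2 + 3*q**2)
f(g(5)) - (-6868 + 10514) = (3/2 + 3*(-13)**2) - (-6868 + 10514) = (3/2 + 3*169) - 1*3646 = (3/2 + 507) - 3646 = 1017/2 - 3646 = -6275/2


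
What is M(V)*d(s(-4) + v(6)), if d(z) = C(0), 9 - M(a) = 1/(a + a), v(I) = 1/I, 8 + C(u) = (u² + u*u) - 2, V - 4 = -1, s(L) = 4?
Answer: -265/3 ≈ -88.333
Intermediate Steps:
V = 3 (V = 4 - 1 = 3)
C(u) = -10 + 2*u² (C(u) = -8 + ((u² + u*u) - 2) = -8 + ((u² + u²) - 2) = -8 + (2*u² - 2) = -8 + (-2 + 2*u²) = -10 + 2*u²)
v(I) = 1/I
M(a) = 9 - 1/(2*a) (M(a) = 9 - 1/(a + a) = 9 - 1/(2*a))
d(z) = -10 (d(z) = -10 + 2*0² = -10 + 2*0 = -10 + 0 = -10)
M(V)*d(s(-4) + v(6)) = (9 - ½/3)*(-10) = (9 - ½*⅓)*(-10) = (9 - ⅙)*(-10) = (53/6)*(-10) = -265/3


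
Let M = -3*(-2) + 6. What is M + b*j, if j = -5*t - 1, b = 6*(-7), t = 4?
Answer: 894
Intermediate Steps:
M = 12 (M = 6 + 6 = 12)
b = -42
j = -21 (j = -5*4 - 1 = -20 - 1 = -21)
M + b*j = 12 - 42*(-21) = 12 + 882 = 894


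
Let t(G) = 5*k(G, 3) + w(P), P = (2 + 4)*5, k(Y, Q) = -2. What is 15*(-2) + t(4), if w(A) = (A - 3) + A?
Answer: 17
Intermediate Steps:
P = 30 (P = 6*5 = 30)
w(A) = -3 + 2*A (w(A) = (-3 + A) + A = -3 + 2*A)
t(G) = 47 (t(G) = 5*(-2) + (-3 + 2*30) = -10 + (-3 + 60) = -10 + 57 = 47)
15*(-2) + t(4) = 15*(-2) + 47 = -30 + 47 = 17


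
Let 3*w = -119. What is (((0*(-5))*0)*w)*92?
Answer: 0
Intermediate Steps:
w = -119/3 (w = (⅓)*(-119) = -119/3 ≈ -39.667)
(((0*(-5))*0)*w)*92 = (((0*(-5))*0)*(-119/3))*92 = ((0*0)*(-119/3))*92 = (0*(-119/3))*92 = 0*92 = 0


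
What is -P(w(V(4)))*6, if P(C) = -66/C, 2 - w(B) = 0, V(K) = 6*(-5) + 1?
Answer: 198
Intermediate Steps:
V(K) = -29 (V(K) = -30 + 1 = -29)
w(B) = 2 (w(B) = 2 - 1*0 = 2 + 0 = 2)
-P(w(V(4)))*6 = -(-66)/2*6 = -1*(-33)*6 = 33*6 = 198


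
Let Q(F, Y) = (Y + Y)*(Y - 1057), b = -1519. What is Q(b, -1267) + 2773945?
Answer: 8662961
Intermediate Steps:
Q(F, Y) = 2*Y*(-1057 + Y) (Q(F, Y) = (2*Y)*(-1057 + Y) = 2*Y*(-1057 + Y))
Q(b, -1267) + 2773945 = 2*(-1267)*(-1057 - 1267) + 2773945 = 2*(-1267)*(-2324) + 2773945 = 5889016 + 2773945 = 8662961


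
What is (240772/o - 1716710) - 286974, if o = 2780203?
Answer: -5570648027080/2780203 ≈ -2.0037e+6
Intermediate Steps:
(240772/o - 1716710) - 286974 = (240772/2780203 - 1716710) - 286974 = -4772802051358/2780203 - 286974 = -5570648027080/2780203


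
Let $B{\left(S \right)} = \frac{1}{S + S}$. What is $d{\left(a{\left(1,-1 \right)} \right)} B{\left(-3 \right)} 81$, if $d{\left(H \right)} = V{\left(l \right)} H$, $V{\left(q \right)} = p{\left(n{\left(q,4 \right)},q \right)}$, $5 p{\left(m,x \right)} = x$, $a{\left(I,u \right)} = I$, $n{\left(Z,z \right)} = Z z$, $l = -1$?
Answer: $\frac{27}{10} \approx 2.7$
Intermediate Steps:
$p{\left(m,x \right)} = \frac{x}{5}$
$V{\left(q \right)} = \frac{q}{5}$
$d{\left(H \right)} = - \frac{H}{5}$ ($d{\left(H \right)} = \frac{1}{5} \left(-1\right) H = - \frac{H}{5}$)
$B{\left(S \right)} = \frac{1}{2 S}$
$d{\left(a{\left(1,-1 \right)} \right)} B{\left(-3 \right)} 81 = \left(- \frac{1}{5}\right) 1 \frac{1}{2 \left(-3\right)} 81 = - \frac{\frac{1}{2} \left(- \frac{1}{3}\right)}{5} \cdot 81 = \left(- \frac{1}{5}\right) \left(- \frac{1}{6}\right) 81 = \frac{1}{30} \cdot 81 = \frac{27}{10}$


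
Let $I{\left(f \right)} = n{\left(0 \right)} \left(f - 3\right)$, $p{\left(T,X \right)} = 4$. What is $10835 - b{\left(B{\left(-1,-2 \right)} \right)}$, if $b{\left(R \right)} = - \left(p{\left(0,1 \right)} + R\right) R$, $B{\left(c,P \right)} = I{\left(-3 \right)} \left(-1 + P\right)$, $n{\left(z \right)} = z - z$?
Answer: $10835$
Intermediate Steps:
$n{\left(z \right)} = 0$
$I{\left(f \right)} = 0$ ($I{\left(f \right)} = 0 \left(f - 3\right) = 0 \left(-3 + f\right) = 0$)
$B{\left(c,P \right)} = 0$ ($B{\left(c,P \right)} = 0 \left(-1 + P\right) = 0$)
$b{\left(R \right)} = - R \left(4 + R\right)$ ($b{\left(R \right)} = - \left(4 + R\right) R = - R \left(4 + R\right)$)
$10835 - b{\left(B{\left(-1,-2 \right)} \right)} = 10835 - \left(-1\right) 0 \left(4 + 0\right) = 10835 - \left(-1\right) 0 \cdot 4 = 10835 - 0 = 10835 + 0 = 10835$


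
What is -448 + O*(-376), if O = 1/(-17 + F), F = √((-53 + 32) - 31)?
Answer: -146376/341 + 752*I*√13/341 ≈ -429.26 + 7.9512*I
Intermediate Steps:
F = 2*I*√13 (F = √(-21 - 31) = √(-52) = 2*I*√13 ≈ 7.2111*I)
O = 1/(-17 + 2*I*√13) ≈ -0.049853 - 0.021147*I
-448 + O*(-376) = -448 + (-17/341 - 2*I*√13/341)*(-376) = -448 + (6392/341 + 752*I*√13/341) = -146376/341 + 752*I*√13/341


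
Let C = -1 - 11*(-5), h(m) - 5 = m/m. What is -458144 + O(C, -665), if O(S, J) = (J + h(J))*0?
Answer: -458144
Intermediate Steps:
h(m) = 6 (h(m) = 5 + m/m = 5 + 1 = 6)
C = 54 (C = -1 + 55 = 54)
O(S, J) = 0 (O(S, J) = (J + 6)*0 = (6 + J)*0 = 0)
-458144 + O(C, -665) = -458144 + 0 = -458144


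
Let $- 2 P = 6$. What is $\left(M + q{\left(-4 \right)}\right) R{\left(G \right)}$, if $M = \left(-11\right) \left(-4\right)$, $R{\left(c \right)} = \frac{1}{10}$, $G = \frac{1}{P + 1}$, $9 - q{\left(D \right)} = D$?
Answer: $\frac{57}{10} \approx 5.7$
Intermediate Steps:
$P = -3$ ($P = \left(- \frac{1}{2}\right) 6 = -3$)
$q{\left(D \right)} = 9 - D$
$G = - \frac{1}{2}$ ($G = \frac{1}{-3 + 1} = \frac{1}{-2} = - \frac{1}{2} \approx -0.5$)
$R{\left(c \right)} = \frac{1}{10}$
$M = 44$
$\left(M + q{\left(-4 \right)}\right) R{\left(G \right)} = \left(44 + \left(9 - -4\right)\right) \frac{1}{10} = \left(44 + \left(9 + 4\right)\right) \frac{1}{10} = \left(44 + 13\right) \frac{1}{10} = 57 \cdot \frac{1}{10} = \frac{57}{10}$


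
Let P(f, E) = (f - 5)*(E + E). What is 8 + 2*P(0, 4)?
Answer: -72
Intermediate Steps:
P(f, E) = 2*E*(-5 + f) (P(f, E) = (-5 + f)*(2*E) = 2*E*(-5 + f))
8 + 2*P(0, 4) = 8 + 2*(2*4*(-5 + 0)) = 8 + 2*(2*4*(-5)) = 8 + 2*(-40) = 8 - 80 = -72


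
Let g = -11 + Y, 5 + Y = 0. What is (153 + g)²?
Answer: 18769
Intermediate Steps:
Y = -5 (Y = -5 + 0 = -5)
g = -16 (g = -11 - 5 = -16)
(153 + g)² = (153 - 16)² = 137² = 18769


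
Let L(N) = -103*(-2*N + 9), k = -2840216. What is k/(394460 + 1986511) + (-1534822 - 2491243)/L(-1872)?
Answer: 2829344317457/306795256263 ≈ 9.2223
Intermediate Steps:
L(N) = -927 + 206*N (L(N) = -103*(9 - 2*N) = -927 + 206*N)
k/(394460 + 1986511) + (-1534822 - 2491243)/L(-1872) = -2840216/(394460 + 1986511) + (-1534822 - 2491243)/(-927 + 206*(-1872)) = -2840216/2380971 - 4026065/(-927 - 385632) = -2840216*1/2380971 - 4026065/(-386559) = -2840216/2380971 - 4026065*(-1/386559) = -2840216/2380971 + 4026065/386559 = 2829344317457/306795256263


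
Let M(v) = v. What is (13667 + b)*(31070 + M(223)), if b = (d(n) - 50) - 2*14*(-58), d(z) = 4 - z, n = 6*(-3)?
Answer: 477625059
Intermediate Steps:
n = -18
b = 1596 (b = ((4 - 1*(-18)) - 50) - 2*14*(-58) = ((4 + 18) - 50) - 28*(-58) = (22 - 50) + 1624 = -28 + 1624 = 1596)
(13667 + b)*(31070 + M(223)) = (13667 + 1596)*(31070 + 223) = 15263*31293 = 477625059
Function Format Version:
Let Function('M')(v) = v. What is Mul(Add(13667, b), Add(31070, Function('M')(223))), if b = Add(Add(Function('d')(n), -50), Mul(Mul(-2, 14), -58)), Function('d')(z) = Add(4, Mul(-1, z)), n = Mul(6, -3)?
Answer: 477625059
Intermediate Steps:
n = -18
b = 1596 (b = Add(Add(Add(4, Mul(-1, -18)), -50), Mul(Mul(-2, 14), -58)) = Add(Add(Add(4, 18), -50), Mul(-28, -58)) = Add(Add(22, -50), 1624) = Add(-28, 1624) = 1596)
Mul(Add(13667, b), Add(31070, Function('M')(223))) = Mul(Add(13667, 1596), Add(31070, 223)) = Mul(15263, 31293) = 477625059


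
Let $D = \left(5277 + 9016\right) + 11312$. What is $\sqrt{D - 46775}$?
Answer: $i \sqrt{21170} \approx 145.5 i$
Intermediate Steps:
$D = 25605$ ($D = 14293 + 11312 = 25605$)
$\sqrt{D - 46775} = \sqrt{25605 - 46775} = \sqrt{-21170} = i \sqrt{21170}$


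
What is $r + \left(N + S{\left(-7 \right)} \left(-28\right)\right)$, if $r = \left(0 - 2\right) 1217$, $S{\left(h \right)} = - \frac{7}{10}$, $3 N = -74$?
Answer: $- \frac{36586}{15} \approx -2439.1$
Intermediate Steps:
$N = - \frac{74}{3}$ ($N = \frac{1}{3} \left(-74\right) = - \frac{74}{3} \approx -24.667$)
$S{\left(h \right)} = - \frac{7}{10}$ ($S{\left(h \right)} = \left(-7\right) \frac{1}{10} = - \frac{7}{10}$)
$r = -2434$ ($r = \left(-2\right) 1217 = -2434$)
$r + \left(N + S{\left(-7 \right)} \left(-28\right)\right) = -2434 - \frac{76}{15} = - \frac{36586}{15}$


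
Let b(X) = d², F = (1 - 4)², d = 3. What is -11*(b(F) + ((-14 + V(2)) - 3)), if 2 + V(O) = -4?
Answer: 154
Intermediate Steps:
V(O) = -6 (V(O) = -2 - 4 = -6)
F = 9 (F = (-3)² = 9)
b(X) = 9 (b(X) = 3² = 9)
-11*(b(F) + ((-14 + V(2)) - 3)) = -11*(9 + ((-14 - 6) - 3)) = -11*(9 + (-20 - 3)) = -11*(9 - 23) = -11*(-14) = 154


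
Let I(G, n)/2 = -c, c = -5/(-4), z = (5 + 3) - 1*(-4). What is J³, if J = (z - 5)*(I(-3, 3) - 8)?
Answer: -3176523/8 ≈ -3.9707e+5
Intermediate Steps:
z = 12 (z = 8 + 4 = 12)
c = 5/4 (c = -5*(-¼) = 5/4 ≈ 1.2500)
I(G, n) = -5/2 (I(G, n) = 2*(-1*5/4) = 2*(-5/4) = -5/2)
J = -147/2 (J = (12 - 5)*(-5/2 - 8) = 7*(-21/2) = -147/2 ≈ -73.500)
J³ = (-147/2)³ = -3176523/8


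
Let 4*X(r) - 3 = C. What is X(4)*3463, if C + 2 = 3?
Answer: 3463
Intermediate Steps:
C = 1 (C = -2 + 3 = 1)
X(r) = 1 (X(r) = 3/4 + (1/4)*1 = 3/4 + 1/4 = 1)
X(4)*3463 = 1*3463 = 3463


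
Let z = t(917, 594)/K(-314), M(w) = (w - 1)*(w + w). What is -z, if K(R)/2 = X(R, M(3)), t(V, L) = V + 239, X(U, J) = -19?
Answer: 578/19 ≈ 30.421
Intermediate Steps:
M(w) = 2*w*(-1 + w) (M(w) = (-1 + w)*(2*w) = 2*w*(-1 + w))
t(V, L) = 239 + V
K(R) = -38 (K(R) = 2*(-19) = -38)
z = -578/19 (z = (239 + 917)/(-38) = 1156*(-1/38) = -578/19 ≈ -30.421)
-z = -1*(-578/19) = 578/19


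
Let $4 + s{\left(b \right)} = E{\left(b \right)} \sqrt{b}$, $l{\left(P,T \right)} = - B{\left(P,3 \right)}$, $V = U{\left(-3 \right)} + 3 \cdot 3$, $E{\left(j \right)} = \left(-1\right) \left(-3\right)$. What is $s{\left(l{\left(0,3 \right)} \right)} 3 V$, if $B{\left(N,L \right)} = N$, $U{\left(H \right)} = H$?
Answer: $-72$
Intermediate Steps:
$E{\left(j \right)} = 3$
$V = 6$ ($V = -3 + 3 \cdot 3 = -3 + 9 = 6$)
$l{\left(P,T \right)} = - P$
$s{\left(b \right)} = -4 + 3 \sqrt{b}$
$s{\left(l{\left(0,3 \right)} \right)} 3 V = \left(-4 + 3 \sqrt{\left(-1\right) 0}\right) 3 \cdot 6 = \left(-4 + 3 \sqrt{0}\right) 3 \cdot 6 = \left(-4 + 3 \cdot 0\right) 3 \cdot 6 = \left(-4 + 0\right) 3 \cdot 6 = \left(-4\right) 3 \cdot 6 = \left(-12\right) 6 = -72$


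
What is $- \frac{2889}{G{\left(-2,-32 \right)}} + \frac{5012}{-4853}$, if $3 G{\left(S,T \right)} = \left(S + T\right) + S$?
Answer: $\frac{4653391}{19412} \approx 239.72$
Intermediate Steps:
$G{\left(S,T \right)} = \frac{T}{3} + \frac{2 S}{3}$ ($G{\left(S,T \right)} = \frac{\left(S + T\right) + S}{3} = \frac{T + 2 S}{3} = \frac{T}{3} + \frac{2 S}{3}$)
$- \frac{2889}{G{\left(-2,-32 \right)}} + \frac{5012}{-4853} = - \frac{2889}{\frac{1}{3} \left(-32\right) + \frac{2}{3} \left(-2\right)} + \frac{5012}{-4853} = - \frac{2889}{- \frac{32}{3} - \frac{4}{3}} + 5012 \left(- \frac{1}{4853}\right) = - \frac{2889}{-12} - \frac{5012}{4853} = \left(-2889\right) \left(- \frac{1}{12}\right) - \frac{5012}{4853} = \frac{963}{4} - \frac{5012}{4853} = \frac{4653391}{19412}$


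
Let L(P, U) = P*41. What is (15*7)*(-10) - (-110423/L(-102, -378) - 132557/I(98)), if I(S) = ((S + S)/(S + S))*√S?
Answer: -4501523/4182 + 132557*√2/14 ≈ 12314.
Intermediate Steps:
L(P, U) = 41*P
I(S) = √S (I(S) = ((2*S)/((2*S)))*√S = ((2*S)*(1/(2*S)))*√S = 1*√S = √S)
(15*7)*(-10) - (-110423/L(-102, -378) - 132557/I(98)) = (15*7)*(-10) - (-110423/(41*(-102)) - 132557*√2/14) = 105*(-10) - (-110423/(-4182) - 132557*√2/14) = -1050 - (-110423*(-1/4182) - 132557*√2/14) = -1050 - (110423/4182 - 132557*√2/14) = -1050 + (-110423/4182 + 132557*√2/14) = -4501523/4182 + 132557*√2/14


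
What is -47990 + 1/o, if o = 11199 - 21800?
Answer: -508741991/10601 ≈ -47990.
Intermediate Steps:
o = -10601
-47990 + 1/o = -47990 + 1/(-10601) = -47990 - 1/10601 = -508741991/10601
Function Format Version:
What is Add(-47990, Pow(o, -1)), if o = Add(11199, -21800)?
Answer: Rational(-508741991, 10601) ≈ -47990.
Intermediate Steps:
o = -10601
Add(-47990, Pow(o, -1)) = Add(-47990, Pow(-10601, -1)) = Add(-47990, Rational(-1, 10601)) = Rational(-508741991, 10601)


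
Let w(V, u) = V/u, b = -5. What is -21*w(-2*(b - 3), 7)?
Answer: -48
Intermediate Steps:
-21*w(-2*(b - 3), 7) = -21*(-2*(-5 - 3))/7 = -21*(-2*(-8))/7 = -336/7 = -21*16/7 = -48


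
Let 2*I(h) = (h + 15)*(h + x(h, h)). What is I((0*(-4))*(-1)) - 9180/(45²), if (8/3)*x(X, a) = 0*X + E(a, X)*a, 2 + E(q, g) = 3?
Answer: -68/15 ≈ -4.5333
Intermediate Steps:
E(q, g) = 1 (E(q, g) = -2 + 3 = 1)
x(X, a) = 3*a/8 (x(X, a) = 3*(0*X + 1*a)/8 = 3*(0 + a)/8 = 3*a/8)
I(h) = 11*h*(15 + h)/16 (I(h) = ((h + 15)*(h + 3*h/8))/2 = ((15 + h)*(11*h/8))/2 = (11*h*(15 + h)/8)/2 = 11*h*(15 + h)/16)
I((0*(-4))*(-1)) - 9180/(45²) = 11*((0*(-4))*(-1))*(15 + (0*(-4))*(-1))/16 - 9180/(45²) = 11*(0*(-1))*(15 + 0*(-1))/16 - 9180/2025 = (11/16)*0*(15 + 0) - 9180/2025 = (11/16)*0*15 - 1*68/15 = 0 - 68/15 = -68/15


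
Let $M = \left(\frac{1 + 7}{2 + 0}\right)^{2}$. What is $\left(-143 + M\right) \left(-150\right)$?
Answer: $19050$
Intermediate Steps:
$M = 16$ ($M = \left(\frac{8}{2}\right)^{2} = \left(8 \cdot \frac{1}{2}\right)^{2} = 4^{2} = 16$)
$\left(-143 + M\right) \left(-150\right) = \left(-143 + 16\right) \left(-150\right) = \left(-127\right) \left(-150\right) = 19050$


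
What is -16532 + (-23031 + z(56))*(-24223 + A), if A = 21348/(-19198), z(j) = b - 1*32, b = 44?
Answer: 5352386100101/9599 ≈ 5.5760e+8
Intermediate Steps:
z(j) = 12 (z(j) = 44 - 1*32 = 44 - 32 = 12)
A = -10674/9599 (A = 21348*(-1/19198) = -10674/9599 ≈ -1.1120)
-16532 + (-23031 + z(56))*(-24223 + A) = -16532 + (-23031 + 12)*(-24223 - 10674/9599) = -16532 - 23019*(-232527251/9599) = -16532 + 5352544790769/9599 = 5352386100101/9599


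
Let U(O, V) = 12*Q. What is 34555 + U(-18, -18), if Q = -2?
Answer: 34531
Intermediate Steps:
U(O, V) = -24 (U(O, V) = 12*(-2) = -24)
34555 + U(-18, -18) = 34555 - 24 = 34531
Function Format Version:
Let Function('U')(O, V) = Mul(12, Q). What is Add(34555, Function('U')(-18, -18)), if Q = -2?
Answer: 34531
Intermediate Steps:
Function('U')(O, V) = -24 (Function('U')(O, V) = Mul(12, -2) = -24)
Add(34555, Function('U')(-18, -18)) = Add(34555, -24) = 34531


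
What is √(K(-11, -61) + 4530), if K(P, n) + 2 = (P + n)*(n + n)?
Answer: 32*√13 ≈ 115.38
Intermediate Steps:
K(P, n) = -2 + 2*n*(P + n) (K(P, n) = -2 + (P + n)*(n + n) = -2 + (P + n)*(2*n) = -2 + 2*n*(P + n))
√(K(-11, -61) + 4530) = √((-2 + 2*(-61)² + 2*(-11)*(-61)) + 4530) = √((-2 + 2*3721 + 1342) + 4530) = √((-2 + 7442 + 1342) + 4530) = √(8782 + 4530) = √13312 = 32*√13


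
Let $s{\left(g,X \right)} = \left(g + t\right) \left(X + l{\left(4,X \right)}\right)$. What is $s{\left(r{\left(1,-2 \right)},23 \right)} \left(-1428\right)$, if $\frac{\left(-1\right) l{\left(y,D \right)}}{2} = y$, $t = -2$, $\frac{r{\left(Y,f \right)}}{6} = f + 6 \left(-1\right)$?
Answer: $1071000$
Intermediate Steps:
$r{\left(Y,f \right)} = -36 + 6 f$ ($r{\left(Y,f \right)} = 6 \left(f + 6 \left(-1\right)\right) = 6 \left(f - 6\right) = 6 \left(-6 + f\right) = -36 + 6 f$)
$l{\left(y,D \right)} = - 2 y$
$s{\left(g,X \right)} = \left(-8 + X\right) \left(-2 + g\right)$ ($s{\left(g,X \right)} = \left(g - 2\right) \left(X - 8\right) = \left(-2 + g\right) \left(X - 8\right) = \left(-2 + g\right) \left(-8 + X\right) = \left(-8 + X\right) \left(-2 + g\right)$)
$s{\left(r{\left(1,-2 \right)},23 \right)} \left(-1428\right) = \left(16 - 8 \left(-36 + 6 \left(-2\right)\right) - 46 + 23 \left(-36 + 6 \left(-2\right)\right)\right) \left(-1428\right) = \left(16 - 8 \left(-36 - 12\right) - 46 + 23 \left(-36 - 12\right)\right) \left(-1428\right) = \left(16 - -384 - 46 + 23 \left(-48\right)\right) \left(-1428\right) = \left(16 + 384 - 46 - 1104\right) \left(-1428\right) = \left(-750\right) \left(-1428\right) = 1071000$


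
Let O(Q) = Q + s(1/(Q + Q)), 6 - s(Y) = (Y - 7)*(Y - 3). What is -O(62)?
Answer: -723911/15376 ≈ -47.081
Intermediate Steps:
s(Y) = 6 - (-7 + Y)*(-3 + Y) (s(Y) = 6 - (Y - 7)*(Y - 3) = 6 - (-7 + Y)*(-3 + Y))
O(Q) = -15 + Q + 5/Q - 1/(4*Q**2) (O(Q) = Q + (-15 - (1/(Q + Q))**2 + 10/(Q + Q)) = Q + (-15 - (1/(2*Q))**2 + 10/((2*Q))) = Q + (-15 - (1/(2*Q))**2 + 10*(1/(2*Q))) = Q + (-15 - 1/(4*Q**2) + 5/Q) = Q + (-15 + 5/Q - 1/(4*Q**2)) = -15 + Q + 5/Q - 1/(4*Q**2))
-O(62) = -(-15 + 62 + 5/62 - 1/4/62**2) = -(-15 + 62 + 5*(1/62) - 1/4*1/3844) = -(-15 + 62 + 5/62 - 1/15376) = -1*723911/15376 = -723911/15376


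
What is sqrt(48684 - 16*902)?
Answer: 2*sqrt(8563) ≈ 185.07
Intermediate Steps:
sqrt(48684 - 16*902) = sqrt(48684 - 14432) = sqrt(34252) = 2*sqrt(8563)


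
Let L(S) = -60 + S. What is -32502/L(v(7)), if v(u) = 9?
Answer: 10834/17 ≈ 637.29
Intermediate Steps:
-32502/L(v(7)) = -32502/(-60 + 9) = -32502/(-51) = -32502*(-1/51) = 10834/17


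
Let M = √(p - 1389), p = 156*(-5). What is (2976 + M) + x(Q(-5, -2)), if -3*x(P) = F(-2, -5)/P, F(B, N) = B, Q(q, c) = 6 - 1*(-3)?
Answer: 80354/27 + 3*I*√241 ≈ 2976.1 + 46.573*I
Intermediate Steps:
Q(q, c) = 9 (Q(q, c) = 6 + 3 = 9)
p = -780
M = 3*I*√241 (M = √(-780 - 1389) = √(-2169) = 3*I*√241 ≈ 46.573*I)
x(P) = 2/(3*P) (x(P) = -(-2)/(3*P) = 2/(3*P))
(2976 + M) + x(Q(-5, -2)) = (2976 + 3*I*√241) + (⅔)/9 = (2976 + 3*I*√241) + (⅔)*(⅑) = (2976 + 3*I*√241) + 2/27 = 80354/27 + 3*I*√241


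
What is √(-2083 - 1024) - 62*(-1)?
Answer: 62 + I*√3107 ≈ 62.0 + 55.74*I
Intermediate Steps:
√(-2083 - 1024) - 62*(-1) = √(-3107) + 62 = I*√3107 + 62 = 62 + I*√3107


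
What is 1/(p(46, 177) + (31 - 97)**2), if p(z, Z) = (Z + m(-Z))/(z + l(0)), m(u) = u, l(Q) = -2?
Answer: 1/4356 ≈ 0.00022957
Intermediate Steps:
p(z, Z) = 0 (p(z, Z) = (Z - Z)/(z - 2) = 0/(-2 + z) = 0)
1/(p(46, 177) + (31 - 97)**2) = 1/(0 + (31 - 97)**2) = 1/(0 + (-66)**2) = 1/(0 + 4356) = 1/4356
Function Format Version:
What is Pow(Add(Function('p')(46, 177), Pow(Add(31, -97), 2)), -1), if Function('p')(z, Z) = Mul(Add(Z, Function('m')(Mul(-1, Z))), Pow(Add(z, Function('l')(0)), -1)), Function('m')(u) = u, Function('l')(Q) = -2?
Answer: Rational(1, 4356) ≈ 0.00022957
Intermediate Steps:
Function('p')(z, Z) = 0 (Function('p')(z, Z) = Mul(Add(Z, Mul(-1, Z)), Pow(Add(z, -2), -1)) = Mul(0, Pow(Add(-2, z), -1)) = 0)
Pow(Add(Function('p')(46, 177), Pow(Add(31, -97), 2)), -1) = Pow(Add(0, Pow(Add(31, -97), 2)), -1) = Pow(Add(0, Pow(-66, 2)), -1) = Pow(Add(0, 4356), -1) = Pow(4356, -1) = Rational(1, 4356)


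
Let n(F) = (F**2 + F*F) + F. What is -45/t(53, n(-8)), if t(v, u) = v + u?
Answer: -45/173 ≈ -0.26012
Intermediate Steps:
n(F) = F + 2*F**2 (n(F) = (F**2 + F**2) + F = 2*F**2 + F = F + 2*F**2)
t(v, u) = u + v
-45/t(53, n(-8)) = -45/(-8*(1 + 2*(-8)) + 53) = -45/(-8*(1 - 16) + 53) = -45/(-8*(-15) + 53) = -45/(120 + 53) = -45/173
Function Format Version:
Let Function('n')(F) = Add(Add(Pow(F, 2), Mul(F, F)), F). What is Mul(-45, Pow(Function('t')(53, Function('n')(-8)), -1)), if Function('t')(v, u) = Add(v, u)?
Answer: Rational(-45, 173) ≈ -0.26012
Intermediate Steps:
Function('n')(F) = Add(F, Mul(2, Pow(F, 2))) (Function('n')(F) = Add(Add(Pow(F, 2), Pow(F, 2)), F) = Add(Mul(2, Pow(F, 2)), F) = Add(F, Mul(2, Pow(F, 2))))
Function('t')(v, u) = Add(u, v)
Mul(-45, Pow(Function('t')(53, Function('n')(-8)), -1)) = Mul(-45, Pow(Add(Mul(-8, Add(1, Mul(2, -8))), 53), -1)) = Mul(-45, Pow(Add(Mul(-8, Add(1, -16)), 53), -1)) = Mul(-45, Pow(Add(Mul(-8, -15), 53), -1)) = Mul(-45, Pow(Add(120, 53), -1)) = Mul(-45, Pow(173, -1)) = Mul(-45, Rational(1, 173)) = Rational(-45, 173)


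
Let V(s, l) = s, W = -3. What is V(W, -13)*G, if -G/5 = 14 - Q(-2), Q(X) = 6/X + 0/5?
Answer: 255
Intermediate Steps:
Q(X) = 6/X (Q(X) = 6/X + 0*(⅕) = 6/X + 0 = 6/X)
G = -85 (G = -5*(14 - 6/(-2)) = -5*(14 - 6*(-1)/2) = -5*(14 - 1*(-3)) = -5*(14 + 3) = -5*17 = -85)
V(W, -13)*G = -3*(-85) = 255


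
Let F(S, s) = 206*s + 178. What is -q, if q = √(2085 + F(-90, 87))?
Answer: -√20185 ≈ -142.07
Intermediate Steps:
F(S, s) = 178 + 206*s
q = √20185 (q = √(2085 + (178 + 206*87)) = √(2085 + (178 + 17922)) = √(2085 + 18100) = √20185 ≈ 142.07)
-q = -√20185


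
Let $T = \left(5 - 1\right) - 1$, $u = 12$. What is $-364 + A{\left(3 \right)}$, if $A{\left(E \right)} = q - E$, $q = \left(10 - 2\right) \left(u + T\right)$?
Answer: $-247$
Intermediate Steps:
$T = 3$ ($T = 4 - 1 = 3$)
$q = 120$ ($q = \left(10 - 2\right) \left(12 + 3\right) = 8 \cdot 15 = 120$)
$A{\left(E \right)} = 120 - E$
$-364 + A{\left(3 \right)} = -364 + \left(120 - 3\right) = -364 + 117 = -247$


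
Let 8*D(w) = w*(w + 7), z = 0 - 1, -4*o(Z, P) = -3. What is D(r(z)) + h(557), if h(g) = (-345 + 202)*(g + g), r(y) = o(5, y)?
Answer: -20390563/128 ≈ -1.5930e+5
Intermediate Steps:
o(Z, P) = ¾ (o(Z, P) = -¼*(-3) = ¾)
z = -1
r(y) = ¾
D(w) = w*(7 + w)/8 (D(w) = (w*(w + 7))/8 = (w*(7 + w))/8 = w*(7 + w)/8)
h(g) = -286*g
D(r(z)) + h(557) = (⅛)*(¾)*(7 + ¾) - 286*557 = (⅛)*(¾)*(31/4) - 159302 = 93/128 - 159302 = -20390563/128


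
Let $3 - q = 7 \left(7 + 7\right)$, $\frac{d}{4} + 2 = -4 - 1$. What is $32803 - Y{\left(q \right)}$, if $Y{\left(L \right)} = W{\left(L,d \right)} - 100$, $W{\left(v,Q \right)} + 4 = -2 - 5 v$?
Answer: $32434$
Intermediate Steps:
$d = -28$ ($d = -8 + 4 \left(-4 - 1\right) = -8 + 4 \left(-5\right) = -8 - 20 = -28$)
$q = -95$ ($q = 3 - 7 \left(7 + 7\right) = 3 - 7 \cdot 14 = 3 - 98 = -95$)
$W{\left(v,Q \right)} = -6 - 5 v$ ($W{\left(v,Q \right)} = -4 - \left(2 + 5 v\right) = -6 - 5 v$)
$Y{\left(L \right)} = -106 - 5 L$ ($Y{\left(L \right)} = \left(-6 - 5 L\right) - 100 = -106 - 5 L$)
$32803 - Y{\left(q \right)} = 32803 - \left(-106 - -475\right) = 32803 - \left(-106 + 475\right) = 32803 - 369 = 32434$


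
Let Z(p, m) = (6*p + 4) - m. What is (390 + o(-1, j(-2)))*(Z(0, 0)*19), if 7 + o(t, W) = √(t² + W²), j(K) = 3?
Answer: 29108 + 76*√10 ≈ 29348.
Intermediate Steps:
Z(p, m) = 4 - m + 6*p (Z(p, m) = (4 + 6*p) - m = 4 - m + 6*p)
o(t, W) = -7 + √(W² + t²) (o(t, W) = -7 + √(t² + W²) = -7 + √(W² + t²))
(390 + o(-1, j(-2)))*(Z(0, 0)*19) = (390 + (-7 + √(3² + (-1)²)))*((4 - 1*0 + 6*0)*19) = (390 + (-7 + √(9 + 1)))*((4 + 0 + 0)*19) = (390 + (-7 + √10))*(4*19) = (383 + √10)*76 = 29108 + 76*√10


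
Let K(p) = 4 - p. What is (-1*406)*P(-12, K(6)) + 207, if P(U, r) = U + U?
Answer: 9951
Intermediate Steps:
P(U, r) = 2*U
(-1*406)*P(-12, K(6)) + 207 = (-1*406)*(2*(-12)) + 207 = -406*(-24) + 207 = 9744 + 207 = 9951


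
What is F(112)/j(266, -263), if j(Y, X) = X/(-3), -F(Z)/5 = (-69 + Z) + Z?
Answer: -2325/263 ≈ -8.8403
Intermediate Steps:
F(Z) = 345 - 10*Z (F(Z) = -5*((-69 + Z) + Z) = -5*(-69 + 2*Z) = 345 - 10*Z)
j(Y, X) = -X/3
F(112)/j(266, -263) = (345 - 10*112)/((-⅓*(-263))) = (345 - 1120)/(263/3) = -775*3/263 = -2325/263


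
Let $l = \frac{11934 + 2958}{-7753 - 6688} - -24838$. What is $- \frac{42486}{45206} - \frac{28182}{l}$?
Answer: $- \frac{8409062703912}{4053516531799} \approx -2.0745$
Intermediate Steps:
$l = \frac{358670666}{14441}$ ($l = \frac{14892}{-14441} + 24838 = 14892 \left(- \frac{1}{14441}\right) + 24838 = - \frac{14892}{14441} + 24838 = \frac{358670666}{14441} \approx 24837.0$)
$- \frac{42486}{45206} - \frac{28182}{l} = - \frac{42486}{45206} - \frac{28182}{\frac{358670666}{14441}} = \left(-42486\right) \frac{1}{45206} - \frac{203488131}{179335333} = - \frac{21243}{22603} - \frac{203488131}{179335333} = - \frac{8409062703912}{4053516531799}$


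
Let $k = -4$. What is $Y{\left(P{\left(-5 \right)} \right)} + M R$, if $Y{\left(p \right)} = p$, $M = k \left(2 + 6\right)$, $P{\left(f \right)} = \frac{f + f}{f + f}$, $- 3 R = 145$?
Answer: $\frac{4643}{3} \approx 1547.7$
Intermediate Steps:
$R = - \frac{145}{3}$ ($R = \left(- \frac{1}{3}\right) 145 = - \frac{145}{3} \approx -48.333$)
$P{\left(f \right)} = 1$ ($P{\left(f \right)} = \frac{2 f}{2 f} = 2 f \frac{1}{2 f} = 1$)
$M = -32$ ($M = - 4 \left(2 + 6\right) = \left(-4\right) 8 = -32$)
$Y{\left(P{\left(-5 \right)} \right)} + M R = 1 - - \frac{4640}{3} = 1 + \frac{4640}{3} = \frac{4643}{3}$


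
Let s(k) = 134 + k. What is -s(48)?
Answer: -182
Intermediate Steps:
-s(48) = -(134 + 48) = -1*182 = -182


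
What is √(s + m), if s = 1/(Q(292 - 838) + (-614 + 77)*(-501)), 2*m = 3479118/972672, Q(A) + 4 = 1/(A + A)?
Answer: √877288702209412211706770/700381139440 ≈ 1.3373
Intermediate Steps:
Q(A) = -4 + 1/(2*A) (Q(A) = -4 + 1/(A + A) = -4 + 1/(2*A))
m = 34109/19072 (m = (3479118/972672)/2 = (3479118*(1/972672))/2 = (½)*(34109/9536) = 34109/19072 ≈ 1.7884)
s = 1092/293784035 (s = 1/((-4 + 1/(2*(292 - 838))) + (-614 + 77)*(-501)) = 1/((-4 + (½)/(-546)) - 537*(-501)) = 1/((-4 + (½)*(-1/546)) + 269037) = 1/((-4 - 1/1092) + 269037) = 1/(-4369/1092 + 269037) = 1/(293784035/1092) = 1092/293784035 ≈ 3.7170e-6)
√(s + m) = √(1092/293784035 + 34109/19072) = √(10020700476439/5603049115520) = √877288702209412211706770/700381139440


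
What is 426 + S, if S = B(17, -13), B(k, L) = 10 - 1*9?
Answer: 427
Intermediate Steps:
B(k, L) = 1 (B(k, L) = 10 - 9 = 1)
S = 1
426 + S = 426 + 1 = 427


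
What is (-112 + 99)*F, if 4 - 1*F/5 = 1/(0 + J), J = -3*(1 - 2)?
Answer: -715/3 ≈ -238.33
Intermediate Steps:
J = 3 (J = -3*(-1) = 3)
F = 55/3 (F = 20 - 5/(0 + 3) = 20 - 5/3 = 55/3 ≈ 18.333)
(-112 + 99)*F = (-112 + 99)*(55/3) = -13*55/3 = -715/3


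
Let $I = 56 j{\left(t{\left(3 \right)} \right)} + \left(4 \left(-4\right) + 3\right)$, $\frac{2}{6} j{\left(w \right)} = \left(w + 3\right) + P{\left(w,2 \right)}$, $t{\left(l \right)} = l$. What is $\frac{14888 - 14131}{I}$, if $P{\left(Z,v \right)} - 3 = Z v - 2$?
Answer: $\frac{757}{2171} \approx 0.34869$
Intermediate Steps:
$P{\left(Z,v \right)} = 1 + Z v$ ($P{\left(Z,v \right)} = 3 + \left(Z v - 2\right) = 3 + \left(-2 + Z v\right) = 1 + Z v$)
$j{\left(w \right)} = 12 + 9 w$ ($j{\left(w \right)} = 3 \left(\left(w + 3\right) + \left(1 + w 2\right)\right) = 3 \left(\left(3 + w\right) + \left(1 + 2 w\right)\right) = 3 \left(4 + 3 w\right) = 12 + 9 w$)
$I = 2171$ ($I = 56 \left(12 + 9 \cdot 3\right) + \left(4 \left(-4\right) + 3\right) = 56 \left(12 + 27\right) + \left(-16 + 3\right) = 56 \cdot 39 - 13 = 2184 - 13 = 2171$)
$\frac{14888 - 14131}{I} = \frac{14888 - 14131}{2171} = \left(14888 - 14131\right) \frac{1}{2171} = 757 \cdot \frac{1}{2171} = \frac{757}{2171}$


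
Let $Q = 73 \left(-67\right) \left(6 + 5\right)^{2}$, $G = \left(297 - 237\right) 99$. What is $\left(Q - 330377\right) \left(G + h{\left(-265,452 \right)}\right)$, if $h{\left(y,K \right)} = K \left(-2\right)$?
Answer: $-4644138768$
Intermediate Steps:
$h{\left(y,K \right)} = - 2 K$
$G = 5940$ ($G = 60 \cdot 99 = 5940$)
$Q = -591811$ ($Q = - 4891 \cdot 11^{2} = \left(-4891\right) 121 = -591811$)
$\left(Q - 330377\right) \left(G + h{\left(-265,452 \right)}\right) = \left(-591811 - 330377\right) \left(5940 - 904\right) = - 922188 \left(5940 - 904\right) = \left(-922188\right) 5036 = -4644138768$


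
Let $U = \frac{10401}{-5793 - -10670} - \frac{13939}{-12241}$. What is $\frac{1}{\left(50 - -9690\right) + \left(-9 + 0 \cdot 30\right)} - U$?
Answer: $- \frac{1900396270907}{580934442967} \approx -3.2713$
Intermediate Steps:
$U = \frac{195299144}{59699357}$ ($U = \frac{10401}{-5793 + 10670} - - \frac{13939}{12241} = \frac{10401}{4877} + \frac{13939}{12241} = \frac{195299144}{59699357} \approx 3.2714$)
$\frac{1}{\left(50 - -9690\right) + \left(-9 + 0 \cdot 30\right)} - U = \frac{1}{\left(50 - -9690\right) + \left(-9 + 0 \cdot 30\right)} - \frac{195299144}{59699357} = \frac{1}{\left(50 + 9690\right) + \left(-9 + 0\right)} - \frac{195299144}{59699357} = \frac{1}{9740 - 9} - \frac{195299144}{59699357} = \frac{1}{9731} - \frac{195299144}{59699357} = - \frac{1900396270907}{580934442967}$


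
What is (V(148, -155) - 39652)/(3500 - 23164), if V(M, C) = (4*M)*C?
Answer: 32853/4916 ≈ 6.6829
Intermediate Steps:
V(M, C) = 4*C*M
(V(148, -155) - 39652)/(3500 - 23164) = (4*(-155)*148 - 39652)/(3500 - 23164) = (-91760 - 39652)/(-19664) = -131412*(-1/19664) = 32853/4916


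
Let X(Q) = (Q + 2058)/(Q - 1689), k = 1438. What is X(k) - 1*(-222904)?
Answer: 55945408/251 ≈ 2.2289e+5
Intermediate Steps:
X(Q) = (2058 + Q)/(-1689 + Q)
X(k) - 1*(-222904) = (2058 + 1438)/(-1689 + 1438) - 1*(-222904) = 3496/(-251) + 222904 = -1/251*3496 + 222904 = -3496/251 + 222904 = 55945408/251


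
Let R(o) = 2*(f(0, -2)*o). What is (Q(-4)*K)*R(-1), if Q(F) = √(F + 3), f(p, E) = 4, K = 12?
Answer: -96*I ≈ -96.0*I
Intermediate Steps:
Q(F) = √(3 + F)
R(o) = 8*o (R(o) = 2*(4*o) = 8*o)
(Q(-4)*K)*R(-1) = (√(3 - 4)*12)*(8*(-1)) = (√(-1)*12)*(-8) = (I*12)*(-8) = (12*I)*(-8) = -96*I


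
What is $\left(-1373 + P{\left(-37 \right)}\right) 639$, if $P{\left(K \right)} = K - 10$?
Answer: $-907380$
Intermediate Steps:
$P{\left(K \right)} = -10 + K$
$\left(-1373 + P{\left(-37 \right)}\right) 639 = \left(-1373 - 47\right) 639 = \left(-1420\right) 639 = -907380$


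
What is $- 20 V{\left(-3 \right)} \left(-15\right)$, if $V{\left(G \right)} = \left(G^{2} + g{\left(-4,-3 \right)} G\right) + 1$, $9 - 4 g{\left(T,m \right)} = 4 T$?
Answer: $-2625$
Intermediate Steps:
$g{\left(T,m \right)} = \frac{9}{4} - T$ ($g{\left(T,m \right)} = \frac{9}{4} - \frac{4 T}{4} = \frac{9}{4} - T$)
$V{\left(G \right)} = 1 + G^{2} + \frac{25 G}{4}$ ($V{\left(G \right)} = \left(G^{2} + \left(\frac{9}{4} - -4\right) G\right) + 1 = \left(G^{2} + \left(\frac{9}{4} + 4\right) G\right) + 1 = \left(G^{2} + \frac{25 G}{4}\right) + 1 = 1 + G^{2} + \frac{25 G}{4}$)
$- 20 V{\left(-3 \right)} \left(-15\right) = - 20 \left(1 + \left(-3\right)^{2} + \frac{25}{4} \left(-3\right)\right) \left(-15\right) = - 20 \left(1 + 9 - \frac{75}{4}\right) \left(-15\right) = \left(-20\right) \left(- \frac{35}{4}\right) \left(-15\right) = 175 \left(-15\right) = -2625$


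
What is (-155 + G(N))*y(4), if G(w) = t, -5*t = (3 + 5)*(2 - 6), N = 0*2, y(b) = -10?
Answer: 1486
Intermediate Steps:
N = 0
t = 32/5 (t = -(3 + 5)*(2 - 6)/5 = -8*(-4)/5 = -1/5*(-32) = 32/5 ≈ 6.4000)
G(w) = 32/5
(-155 + G(N))*y(4) = (-155 + 32/5)*(-10) = -743/5*(-10) = 1486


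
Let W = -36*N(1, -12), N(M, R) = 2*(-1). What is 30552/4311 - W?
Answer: -93280/1437 ≈ -64.913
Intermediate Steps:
N(M, R) = -2
W = 72 (W = -36*(-2) = 72)
30552/4311 - W = 30552/4311 - 1*72 = 30552*(1/4311) - 72 = 10184/1437 - 72 = -93280/1437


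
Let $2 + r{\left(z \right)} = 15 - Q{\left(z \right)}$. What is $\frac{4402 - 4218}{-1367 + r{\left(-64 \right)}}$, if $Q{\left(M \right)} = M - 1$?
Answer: $- \frac{184}{1289} \approx -0.14275$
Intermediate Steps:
$Q{\left(M \right)} = -1 + M$
$r{\left(z \right)} = 14 - z$ ($r{\left(z \right)} = -2 - \left(-16 + z\right) = 14 - z$)
$\frac{4402 - 4218}{-1367 + r{\left(-64 \right)}} = \frac{4402 - 4218}{-1367 + \left(14 - -64\right)} = \frac{184}{-1367 + \left(14 + 64\right)} = \frac{184}{-1367 + 78} = \frac{184}{-1289} = 184 \left(- \frac{1}{1289}\right) = - \frac{184}{1289}$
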